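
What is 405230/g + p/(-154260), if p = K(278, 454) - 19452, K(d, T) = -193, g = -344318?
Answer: -5574665269/5311449468 ≈ -1.0496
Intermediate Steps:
p = -19645 (p = -193 - 19452 = -19645)
405230/g + p/(-154260) = 405230/(-344318) - 19645/(-154260) = 405230*(-1/344318) - 19645*(-1/154260) = -202615/172159 + 3929/30852 = -5574665269/5311449468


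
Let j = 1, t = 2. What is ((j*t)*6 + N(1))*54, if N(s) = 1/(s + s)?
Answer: 675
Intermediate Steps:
N(s) = 1/(2*s)
((j*t)*6 + N(1))*54 = ((1*2)*6 + (½)/1)*54 = (2*6 + (½)*1)*54 = (12 + ½)*54 = (25/2)*54 = 675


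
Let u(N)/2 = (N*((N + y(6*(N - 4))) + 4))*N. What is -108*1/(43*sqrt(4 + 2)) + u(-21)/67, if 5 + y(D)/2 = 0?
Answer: -23814/67 - 18*sqrt(6)/43 ≈ -356.46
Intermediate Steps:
y(D) = -10 (y(D) = -10 + 2*0 = -10 + 0 = -10)
u(N) = 2*N**2*(-6 + N) (u(N) = 2*((N*((N - 10) + 4))*N) = 2*((N*((-10 + N) + 4))*N) = 2*((N*(-6 + N))*N) = 2*(N**2*(-6 + N)) = 2*N**2*(-6 + N))
-108*1/(43*sqrt(4 + 2)) + u(-21)/67 = -108*1/(43*sqrt(4 + 2)) + (2*(-21)**2*(-6 - 21))/67 = -108*sqrt(6)/258 + (2*441*(-27))*(1/67) = -108*sqrt(6)/258 - 23814*1/67 = -18*sqrt(6)/43 - 23814/67 = -23814/67 - 18*sqrt(6)/43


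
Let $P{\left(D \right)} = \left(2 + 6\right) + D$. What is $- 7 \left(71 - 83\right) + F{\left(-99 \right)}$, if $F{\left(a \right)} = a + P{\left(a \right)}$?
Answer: $-106$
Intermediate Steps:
$P{\left(D \right)} = 8 + D$
$F{\left(a \right)} = 8 + 2 a$ ($F{\left(a \right)} = a + \left(8 + a\right) = 8 + 2 a$)
$- 7 \left(71 - 83\right) + F{\left(-99 \right)} = - 7 \left(71 - 83\right) + \left(8 + 2 \left(-99\right)\right) = \left(-7\right) \left(-12\right) + \left(8 - 198\right) = 84 - 190 = -106$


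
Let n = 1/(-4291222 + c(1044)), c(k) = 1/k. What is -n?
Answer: 1044/4480035767 ≈ 2.3303e-7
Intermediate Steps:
n = -1044/4480035767 (n = 1/(-4291222 + 1/1044) = 1/(-4480035767/1044) = -1044/4480035767 ≈ -2.3303e-7)
-n = -1*(-1044/4480035767) = 1044/4480035767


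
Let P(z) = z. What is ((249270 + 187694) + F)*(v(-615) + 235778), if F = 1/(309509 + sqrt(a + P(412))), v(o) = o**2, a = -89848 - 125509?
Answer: 25701808897291246945719/95796036026 - 614003*I*sqrt(214945)/95796036026 ≈ 2.683e+11 - 0.0029716*I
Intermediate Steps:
a = -215357
F = 1/(309509 + I*sqrt(214945)) (F = 1/(309509 + sqrt(-215357 + 412)) = 1/(309509 + sqrt(-214945)) = 1/(309509 + I*sqrt(214945)) ≈ 3.2309e-6 - 4.84e-9*I)
((249270 + 187694) + F)*(v(-615) + 235778) = ((249270 + 187694) + (309509/95796036026 - I*sqrt(214945)/95796036026))*((-615)**2 + 235778) = (436964 + (309509/95796036026 - I*sqrt(214945)/95796036026))*(378225 + 235778) = (41859419086374573/95796036026 - I*sqrt(214945)/95796036026)*614003 = 25701808897291246945719/95796036026 - 614003*I*sqrt(214945)/95796036026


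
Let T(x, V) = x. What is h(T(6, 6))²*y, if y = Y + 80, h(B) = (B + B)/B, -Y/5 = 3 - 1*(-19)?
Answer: -120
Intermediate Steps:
Y = -110 (Y = -5*(3 - 1*(-19)) = -5*(3 + 19) = -5*22 = -110)
h(B) = 2 (h(B) = (2*B)/B = 2)
y = -30 (y = -110 + 80 = -30)
h(T(6, 6))²*y = 2²*(-30) = 4*(-30) = -120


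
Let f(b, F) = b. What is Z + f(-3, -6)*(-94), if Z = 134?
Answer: 416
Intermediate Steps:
Z + f(-3, -6)*(-94) = 134 - 3*(-94) = 134 + 282 = 416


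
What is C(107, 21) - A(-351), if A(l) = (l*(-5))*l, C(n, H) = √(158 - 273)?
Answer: 616005 + I*√115 ≈ 6.1601e+5 + 10.724*I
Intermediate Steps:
C(n, H) = I*√115 (C(n, H) = √(-115) = I*√115)
A(l) = -5*l² (A(l) = (-5*l)*l = -5*l²)
C(107, 21) - A(-351) = I*√115 - (-5)*(-351)² = I*√115 - (-5)*123201 = I*√115 - 1*(-616005) = I*√115 + 616005 = 616005 + I*√115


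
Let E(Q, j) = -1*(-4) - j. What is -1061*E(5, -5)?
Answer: -9549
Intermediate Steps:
E(Q, j) = 4 - j
-1061*E(5, -5) = -1061*(4 - 1*(-5)) = -1061*(4 + 5) = -1061*9 = -9549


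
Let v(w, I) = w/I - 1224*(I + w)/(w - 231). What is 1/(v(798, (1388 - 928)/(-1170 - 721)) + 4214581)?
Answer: 27400590/115344931387853 ≈ 2.3755e-7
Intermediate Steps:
v(w, I) = w/I - 1224*(I + w)/(-231 + w)
1/(v(798, (1388 - 928)/(-1170 - 721)) + 4214581) = 1/((798² - 1224*(1388 - 928)²/(-1170 - 721)² - 231*798 - 1224*(1388 - 928)/(-1170 - 721)*798)/((((1388 - 928)/(-1170 - 721)))*(-231 + 798)) + 4214581) = 1/((636804 - 1224*(460/(-1891))² - 184338 - 1224*460/(-1891)*798)/((460/(-1891))*567) + 4214581) = 1/((1/567)*(636804 - 1224*(460*(-1/1891))² - 184338 - 1224*460*(-1/1891)*798)/(460*(-1/1891)) + 4214581) = 1/((1/567)*(636804 - 1224*(-460/1891)² - 184338 - 1224*(-460/1891)*798)/(-460/1891) + 4214581) = 1/(-1891/460*1/567*(636804 - 1224*211600/3575881 - 184338 + 449305920/1891) + 4214581) = 1/(-1891/460*1/567*(636804 - 258998400/3575881 - 184338 + 449305920/1891) + 4214581) = 1/(-1891/460*1/567*2467343068866/3575881 + 4214581) = 1/(-137074614937/27400590 + 4214581) = 1/(115344931387853/27400590) = 27400590/115344931387853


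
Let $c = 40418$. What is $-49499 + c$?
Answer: $-9081$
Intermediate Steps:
$-49499 + c = -49499 + 40418 = -9081$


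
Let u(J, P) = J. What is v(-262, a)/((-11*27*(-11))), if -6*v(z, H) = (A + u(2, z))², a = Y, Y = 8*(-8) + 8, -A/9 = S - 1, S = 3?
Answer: -128/9801 ≈ -0.013060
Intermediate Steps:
A = -18 (A = -9*(3 - 1) = -9*2 = -18)
Y = -56 (Y = -64 + 8 = -56)
a = -56
v(z, H) = -128/3 (v(z, H) = -(-18 + 2)²/6 = -⅙*(-16)² = -⅙*256 = -128/3)
v(-262, a)/((-11*27*(-11))) = -128/(3*(-11*27*(-11))) = -128/(3*((-297*(-11)))) = -128/3/3267 = -128/3*1/3267 = -128/9801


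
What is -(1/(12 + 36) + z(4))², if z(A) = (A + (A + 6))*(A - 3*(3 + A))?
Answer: -130484929/2304 ≈ -56634.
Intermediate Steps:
z(A) = (-9 - 2*A)*(6 + 2*A) (z(A) = (A + (6 + A))*(A + (-9 - 3*A)) = (6 + 2*A)*(-9 - 2*A) = (-9 - 2*A)*(6 + 2*A))
-(1/(12 + 36) + z(4))² = -(1/(12 + 36) + (-54 - 30*4 - 4*4²))² = -(1/48 + (-54 - 120 - 4*16))² = -(1/48 + (-54 - 120 - 64))² = -(1/48 - 238)² = -(-11423/48)² = -1*130484929/2304 = -130484929/2304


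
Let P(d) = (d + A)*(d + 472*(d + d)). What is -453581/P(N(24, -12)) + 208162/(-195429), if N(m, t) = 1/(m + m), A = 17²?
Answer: -7665266633158/94891528095 ≈ -80.779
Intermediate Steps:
A = 289
N(m, t) = 1/(2*m)
P(d) = 945*d*(289 + d) (P(d) = (d + 289)*(d + 472*(d + d)) = (289 + d)*(d + 472*(2*d)) = (289 + d)*(d + 944*d) = (289 + d)*(945*d) = 945*d*(289 + d))
-453581/P(N(24, -12)) + 208162/(-195429) = -453581*16/(315*(289 + (½)/24)) + 208162/(-195429) = -453581*16/(315*(289 + (½)*(1/24))) + 208162*(-1/195429) = -453581*16/(315*(289 + 1/48)) - 208162/195429 = -453581/(945*(1/48)*(13873/48)) - 208162/195429 = -453581/1456665/256 - 208162/195429 = -453581*256/1456665 - 208162/195429 = -116116736/1456665 - 208162/195429 = -7665266633158/94891528095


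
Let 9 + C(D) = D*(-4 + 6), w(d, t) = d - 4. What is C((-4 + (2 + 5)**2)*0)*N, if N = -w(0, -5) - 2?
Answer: -18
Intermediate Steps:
w(d, t) = -4 + d
C(D) = -9 + 2*D (C(D) = -9 + D*(-4 + 6) = -9 + D*2 = -9 + 2*D)
N = 2 (N = -(-4 + 0) - 2 = -1*(-4) - 2 = 4 - 2 = 2)
C((-4 + (2 + 5)**2)*0)*N = (-9 + 2*((-4 + (2 + 5)**2)*0))*2 = (-9 + 2*((-4 + 7**2)*0))*2 = (-9 + 2*((-4 + 49)*0))*2 = (-9 + 2*(45*0))*2 = (-9 + 2*0)*2 = (-9 + 0)*2 = -9*2 = -18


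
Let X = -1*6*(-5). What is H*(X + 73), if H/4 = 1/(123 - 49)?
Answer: 206/37 ≈ 5.5676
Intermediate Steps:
H = 2/37 (H = 4/(123 - 49) = 4/74 = 4*(1/74) = 2/37 ≈ 0.054054)
X = 30 (X = -6*(-5) = 30)
H*(X + 73) = 2*(30 + 73)/37 = (2/37)*103 = 206/37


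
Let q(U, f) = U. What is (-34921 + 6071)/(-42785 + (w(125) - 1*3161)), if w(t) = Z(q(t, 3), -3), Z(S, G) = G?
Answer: 28850/45949 ≈ 0.62787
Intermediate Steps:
w(t) = -3
(-34921 + 6071)/(-42785 + (w(125) - 1*3161)) = (-34921 + 6071)/(-42785 + (-3 - 1*3161)) = -28850/(-42785 + (-3 - 3161)) = -28850/(-42785 - 3164) = -28850/(-45949) = -28850*(-1/45949) = 28850/45949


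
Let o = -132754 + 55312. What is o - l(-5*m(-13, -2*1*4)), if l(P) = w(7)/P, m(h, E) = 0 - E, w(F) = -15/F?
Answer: -4336755/56 ≈ -77442.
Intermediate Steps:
m(h, E) = -E
l(P) = -15/(7*P) (l(P) = (-15/7)/P = (-15*⅐)/P = -15/(7*P))
o = -77442
o - l(-5*m(-13, -2*1*4)) = -77442 - (-15)/(7*((-(-5)*-2*1*4))) = -77442 - (-15)/(7*((-(-5)*(-2*4)))) = -77442 - (-15)/(7*((-(-5)*(-8)))) = -77442 - (-15)/(7*((-5*8))) = -77442 - (-15)/(7*(-40)) = -77442 - (-15)*(-1)/(7*40) = -77442 - 1*3/56 = -77442 - 3/56 = -4336755/56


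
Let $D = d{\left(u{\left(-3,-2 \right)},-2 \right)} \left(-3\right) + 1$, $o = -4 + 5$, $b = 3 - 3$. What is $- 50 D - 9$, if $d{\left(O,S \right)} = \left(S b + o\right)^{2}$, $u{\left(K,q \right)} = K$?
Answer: $91$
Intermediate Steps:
$b = 0$
$o = 1$
$d{\left(O,S \right)} = 1$ ($d{\left(O,S \right)} = \left(S 0 + 1\right)^{2} = \left(0 + 1\right)^{2} = 1^{2} = 1$)
$D = -2$ ($D = 1 \left(-3\right) + 1 = -3 + 1 = -2$)
$- 50 D - 9 = \left(-50\right) \left(-2\right) - 9 = 100 - 9 = 91$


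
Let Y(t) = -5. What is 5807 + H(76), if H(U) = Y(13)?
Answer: 5802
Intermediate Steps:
H(U) = -5
5807 + H(76) = 5807 - 5 = 5802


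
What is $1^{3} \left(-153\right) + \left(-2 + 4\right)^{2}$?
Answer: $-149$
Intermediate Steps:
$1^{3} \left(-153\right) + \left(-2 + 4\right)^{2} = 1 \left(-153\right) + 2^{2} = -153 + 4 = -149$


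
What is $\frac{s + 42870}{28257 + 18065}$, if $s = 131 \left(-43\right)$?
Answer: $\frac{1619}{2014} \approx 0.80387$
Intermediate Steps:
$s = -5633$
$\frac{s + 42870}{28257 + 18065} = \frac{-5633 + 42870}{28257 + 18065} = \frac{37237}{46322} = 37237 \cdot \frac{1}{46322} = \frac{1619}{2014}$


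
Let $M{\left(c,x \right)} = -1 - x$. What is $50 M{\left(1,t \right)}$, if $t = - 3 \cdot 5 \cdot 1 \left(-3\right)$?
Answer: $-2300$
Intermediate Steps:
$t = 45$ ($t = \left(-3\right) 5 \left(-3\right) = \left(-15\right) \left(-3\right) = 45$)
$50 M{\left(1,t \right)} = 50 \left(-1 - 45\right) = 50 \left(-46\right) = -2300$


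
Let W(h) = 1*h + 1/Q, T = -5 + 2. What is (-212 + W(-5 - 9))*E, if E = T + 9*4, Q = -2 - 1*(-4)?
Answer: -14883/2 ≈ -7441.5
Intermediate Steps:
Q = 2 (Q = -2 + 4 = 2)
T = -3
E = 33 (E = -3 + 9*4 = -3 + 36 = 33)
W(h) = ½ + h (W(h) = 1*h + 1/2 = h + ½ = ½ + h)
(-212 + W(-5 - 9))*E = (-212 + (½ + (-5 - 9)))*33 = (-212 + (½ - 14))*33 = (-212 - 27/2)*33 = -451/2*33 = -14883/2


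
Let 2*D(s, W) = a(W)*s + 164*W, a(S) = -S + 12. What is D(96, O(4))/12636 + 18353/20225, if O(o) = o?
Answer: 61577177/63890775 ≈ 0.96379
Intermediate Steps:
a(S) = 12 - S
D(s, W) = 82*W + s*(12 - W)/2 (D(s, W) = ((12 - W)*s + 164*W)/2 = (s*(12 - W) + 164*W)/2 = (164*W + s*(12 - W))/2 = 82*W + s*(12 - W)/2)
D(96, O(4))/12636 + 18353/20225 = (82*4 - ½*96*(-12 + 4))/12636 + 18353/20225 = (328 - ½*96*(-8))*(1/12636) + 18353*(1/20225) = (328 + 384)*(1/12636) + 18353/20225 = 712*(1/12636) + 18353/20225 = 178/3159 + 18353/20225 = 61577177/63890775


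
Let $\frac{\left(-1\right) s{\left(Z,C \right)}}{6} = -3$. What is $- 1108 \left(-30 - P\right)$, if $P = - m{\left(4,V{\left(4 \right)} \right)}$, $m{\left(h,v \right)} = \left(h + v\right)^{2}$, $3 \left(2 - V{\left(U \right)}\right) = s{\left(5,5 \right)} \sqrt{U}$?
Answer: $-6648$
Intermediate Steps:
$s{\left(Z,C \right)} = 18$ ($s{\left(Z,C \right)} = \left(-6\right) \left(-3\right) = 18$)
$V{\left(U \right)} = 2 - 6 \sqrt{U}$ ($V{\left(U \right)} = 2 - \frac{18 \sqrt{U}}{3} = 2 - 6 \sqrt{U}$)
$P = -36$ ($P = - \left(4 + \left(2 - 6 \sqrt{4}\right)\right)^{2} = - \left(4 + \left(2 - 12\right)\right)^{2} = - \left(4 - 10\right)^{2} = - \left(-6\right)^{2} = \left(-1\right) 36 = -36$)
$- 1108 \left(-30 - P\right) = - 1108 \left(-30 - -36\right) = - 1108 \left(-30 + 36\right) = \left(-1108\right) 6 = -6648$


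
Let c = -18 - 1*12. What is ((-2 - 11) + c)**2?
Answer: 1849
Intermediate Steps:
c = -30 (c = -18 - 12 = -30)
((-2 - 11) + c)**2 = ((-2 - 11) - 30)**2 = (-13 - 30)**2 = (-43)**2 = 1849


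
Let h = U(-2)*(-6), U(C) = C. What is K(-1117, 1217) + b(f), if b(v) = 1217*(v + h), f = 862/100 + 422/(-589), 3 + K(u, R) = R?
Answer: 749107803/29450 ≈ 25437.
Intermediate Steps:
K(u, R) = -3 + R
f = 232759/29450 (f = 862*(1/100) + 422*(-1/589) = 431/50 - 422/589 = 232759/29450 ≈ 7.9035)
h = 12 (h = -2*(-6) = 12)
b(v) = 14604 + 1217*v (b(v) = 1217*(v + 12) = 1217*(12 + v) = 14604 + 1217*v)
K(-1117, 1217) + b(f) = (-3 + 1217) + (14604 + 1217*(232759/29450)) = 1214 + (14604 + 283267703/29450) = 1214 + 713355503/29450 = 749107803/29450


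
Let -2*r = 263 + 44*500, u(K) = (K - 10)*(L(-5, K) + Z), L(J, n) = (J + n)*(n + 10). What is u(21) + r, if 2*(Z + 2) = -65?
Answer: -6055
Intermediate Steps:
L(J, n) = (10 + n)*(J + n) (L(J, n) = (J + n)*(10 + n) = (10 + n)*(J + n))
Z = -69/2 (Z = -2 + (½)*(-65) = -2 - 65/2 = -69/2 ≈ -34.500)
u(K) = (-10 + K)*(-169/2 + K² + 5*K) (u(K) = (K - 10)*((K² + 10*(-5) + 10*K - 5*K) - 69/2) = (-10 + K)*((K² - 50 + 10*K - 5*K) - 69/2) = (-10 + K)*((-50 + K² + 5*K) - 69/2) = (-10 + K)*(-169/2 + K² + 5*K))
r = -22263/2 (r = -(263 + 44*500)/2 = -(263 + 22000)/2 = -½*22263 = -22263/2 ≈ -11132.)
u(21) + r = (845 + 21³ - 5*21² - 269/2*21) - 22263/2 = (845 + 9261 - 5*441 - 5649/2) - 22263/2 = (845 + 9261 - 2205 - 5649/2) - 22263/2 = 10153/2 - 22263/2 = -6055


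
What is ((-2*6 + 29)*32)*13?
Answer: 7072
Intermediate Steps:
((-2*6 + 29)*32)*13 = ((-12 + 29)*32)*13 = (17*32)*13 = 544*13 = 7072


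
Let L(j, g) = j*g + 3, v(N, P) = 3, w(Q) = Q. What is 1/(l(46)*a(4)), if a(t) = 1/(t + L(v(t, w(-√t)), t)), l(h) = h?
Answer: 19/46 ≈ 0.41304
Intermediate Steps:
L(j, g) = 3 + g*j (L(j, g) = g*j + 3 = 3 + g*j)
a(t) = 1/(3 + 4*t) (a(t) = 1/(t + (3 + t*3)) = 1/(t + (3 + 3*t)) = 1/(3 + 4*t))
1/(l(46)*a(4)) = 1/(46/(3 + 4*4)) = 1/(46/(3 + 16)) = 1/(46/19) = 19/46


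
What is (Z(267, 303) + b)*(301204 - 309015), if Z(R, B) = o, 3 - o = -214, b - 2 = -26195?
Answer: 202898536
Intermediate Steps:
b = -26193 (b = 2 - 26195 = -26193)
o = 217 (o = 3 - 1*(-214) = 3 + 214 = 217)
Z(R, B) = 217
(Z(267, 303) + b)*(301204 - 309015) = (217 - 26193)*(301204 - 309015) = -25976*(-7811) = 202898536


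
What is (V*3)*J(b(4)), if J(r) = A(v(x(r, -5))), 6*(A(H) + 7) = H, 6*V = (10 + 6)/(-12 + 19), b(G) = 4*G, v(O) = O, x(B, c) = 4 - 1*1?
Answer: -52/7 ≈ -7.4286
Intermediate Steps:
x(B, c) = 3 (x(B, c) = 4 - 1 = 3)
V = 8/21 (V = ((10 + 6)/(-12 + 19))/6 = (16/7)/6 = (16*(1/7))/6 = (1/6)*(16/7) = 8/21 ≈ 0.38095)
A(H) = -7 + H/6
J(r) = -13/2 (J(r) = -7 + (1/6)*3 = -7 + 1/2 = -13/2)
(V*3)*J(b(4)) = ((8/21)*3)*(-13/2) = (8/7)*(-13/2) = -52/7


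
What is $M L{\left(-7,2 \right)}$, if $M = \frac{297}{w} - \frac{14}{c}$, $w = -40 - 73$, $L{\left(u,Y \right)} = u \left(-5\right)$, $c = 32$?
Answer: $- \frac{194005}{1808} \approx -107.3$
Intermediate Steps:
$L{\left(u,Y \right)} = - 5 u$
$w = -113$
$M = - \frac{5543}{1808}$ ($M = \frac{297}{-113} - \frac{14}{32} = 297 \left(- \frac{1}{113}\right) - \frac{7}{16} = - \frac{297}{113} - \frac{7}{16} = - \frac{5543}{1808} \approx -3.0658$)
$M L{\left(-7,2 \right)} = - \frac{5543 \left(\left(-5\right) \left(-7\right)\right)}{1808} = \left(- \frac{5543}{1808}\right) 35 = - \frac{194005}{1808}$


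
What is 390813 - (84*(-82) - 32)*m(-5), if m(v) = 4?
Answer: 418493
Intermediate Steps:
390813 - (84*(-82) - 32)*m(-5) = 390813 - (84*(-82) - 32)*4 = 390813 - (-6888 - 32)*4 = 390813 - (-6920)*4 = 390813 - 1*(-27680) = 390813 + 27680 = 418493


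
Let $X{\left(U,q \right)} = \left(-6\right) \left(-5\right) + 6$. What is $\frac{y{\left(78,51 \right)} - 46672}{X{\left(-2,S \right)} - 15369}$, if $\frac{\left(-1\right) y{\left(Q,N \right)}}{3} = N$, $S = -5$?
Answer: $\frac{46825}{15333} \approx 3.0539$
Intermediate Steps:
$y{\left(Q,N \right)} = - 3 N$
$X{\left(U,q \right)} = 36$ ($X{\left(U,q \right)} = 30 + 6 = 36$)
$\frac{y{\left(78,51 \right)} - 46672}{X{\left(-2,S \right)} - 15369} = \frac{\left(-3\right) 51 - 46672}{36 - 15369} = \frac{-153 - 46672}{-15333} = \left(-46825\right) \left(- \frac{1}{15333}\right) = \frac{46825}{15333}$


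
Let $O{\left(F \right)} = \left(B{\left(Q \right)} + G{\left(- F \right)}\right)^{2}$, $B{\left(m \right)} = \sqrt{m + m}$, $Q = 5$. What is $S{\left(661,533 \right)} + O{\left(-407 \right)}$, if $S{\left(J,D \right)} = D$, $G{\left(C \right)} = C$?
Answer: $166192 + 814 \sqrt{10} \approx 1.6877 \cdot 10^{5}$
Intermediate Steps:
$B{\left(m \right)} = \sqrt{2} \sqrt{m}$ ($B{\left(m \right)} = \sqrt{2 m} = \sqrt{2} \sqrt{m}$)
$O{\left(F \right)} = \left(\sqrt{10} - F\right)^{2}$ ($O{\left(F \right)} = \left(\sqrt{2} \sqrt{5} - F\right)^{2} = \left(\sqrt{10} - F\right)^{2}$)
$S{\left(661,533 \right)} + O{\left(-407 \right)} = 533 + \left(-407 - \sqrt{10}\right)^{2}$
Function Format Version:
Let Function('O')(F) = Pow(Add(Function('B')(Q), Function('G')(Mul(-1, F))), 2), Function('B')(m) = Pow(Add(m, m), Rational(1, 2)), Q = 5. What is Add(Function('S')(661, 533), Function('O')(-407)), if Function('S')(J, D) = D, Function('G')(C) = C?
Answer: Add(166192, Mul(814, Pow(10, Rational(1, 2)))) ≈ 1.6877e+5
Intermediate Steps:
Function('B')(m) = Mul(Pow(2, Rational(1, 2)), Pow(m, Rational(1, 2))) (Function('B')(m) = Pow(Mul(2, m), Rational(1, 2)) = Mul(Pow(2, Rational(1, 2)), Pow(m, Rational(1, 2))))
Function('O')(F) = Pow(Add(Pow(10, Rational(1, 2)), Mul(-1, F)), 2) (Function('O')(F) = Pow(Add(Mul(Pow(2, Rational(1, 2)), Pow(5, Rational(1, 2))), Mul(-1, F)), 2) = Pow(Add(Pow(10, Rational(1, 2)), Mul(-1, F)), 2))
Add(Function('S')(661, 533), Function('O')(-407)) = Add(533, Pow(Add(-407, Mul(-1, Pow(10, Rational(1, 2)))), 2))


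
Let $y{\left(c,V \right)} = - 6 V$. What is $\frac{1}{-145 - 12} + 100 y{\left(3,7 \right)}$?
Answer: $- \frac{659401}{157} \approx -4200.0$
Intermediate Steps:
$\frac{1}{-145 - 12} + 100 y{\left(3,7 \right)} = \frac{1}{-145 - 12} + 100 \left(\left(-6\right) 7\right) = \frac{1}{-157} + 100 \left(-42\right) = - \frac{1}{157} - 4200 = - \frac{659401}{157}$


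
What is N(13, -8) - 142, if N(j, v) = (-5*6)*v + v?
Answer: 90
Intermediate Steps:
N(j, v) = -29*v (N(j, v) = -30*v + v = -29*v)
N(13, -8) - 142 = -29*(-8) - 142 = 232 - 142 = 90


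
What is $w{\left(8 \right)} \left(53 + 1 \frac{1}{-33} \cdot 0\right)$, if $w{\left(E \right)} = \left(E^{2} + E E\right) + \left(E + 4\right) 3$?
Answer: $8692$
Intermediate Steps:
$w{\left(E \right)} = 12 + 2 E^{2} + 3 E$ ($w{\left(E \right)} = \left(E^{2} + E^{2}\right) + \left(4 + E\right) 3 = 2 E^{2} + \left(12 + 3 E\right) = 12 + 2 E^{2} + 3 E$)
$w{\left(8 \right)} \left(53 + 1 \frac{1}{-33} \cdot 0\right) = \left(12 + 2 \cdot 8^{2} + 3 \cdot 8\right) \left(53 + 1 \frac{1}{-33} \cdot 0\right) = \left(12 + 2 \cdot 64 + 24\right) \left(53 + 1 \left(- \frac{1}{33}\right) 0\right) = \left(12 + 128 + 24\right) \left(53 - 0\right) = 164 \left(53 + 0\right) = 164 \cdot 53 = 8692$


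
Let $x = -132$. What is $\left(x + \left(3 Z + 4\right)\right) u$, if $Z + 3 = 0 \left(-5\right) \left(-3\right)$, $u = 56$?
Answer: $-7672$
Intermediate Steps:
$Z = -3$ ($Z = -3 + 0 \left(-5\right) \left(-3\right) = -3 + 0 \left(-3\right) = -3 + 0 = -3$)
$\left(x + \left(3 Z + 4\right)\right) u = \left(-132 + \left(3 \left(-3\right) + 4\right)\right) 56 = \left(-132 + \left(-9 + 4\right)\right) 56 = \left(-132 - 5\right) 56 = \left(-137\right) 56 = -7672$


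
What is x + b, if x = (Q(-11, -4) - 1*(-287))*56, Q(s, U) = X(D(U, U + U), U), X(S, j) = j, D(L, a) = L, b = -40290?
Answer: -24442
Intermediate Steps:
Q(s, U) = U
x = 15848 (x = (-4 - 1*(-287))*56 = (-4 + 287)*56 = 283*56 = 15848)
x + b = 15848 - 40290 = -24442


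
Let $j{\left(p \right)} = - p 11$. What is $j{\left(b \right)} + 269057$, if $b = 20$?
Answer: $268837$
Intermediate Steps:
$j{\left(p \right)} = - 11 p$
$j{\left(b \right)} + 269057 = \left(-11\right) 20 + 269057 = -220 + 269057 = 268837$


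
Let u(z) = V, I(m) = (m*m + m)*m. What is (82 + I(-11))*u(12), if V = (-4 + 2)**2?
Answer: -4512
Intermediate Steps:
I(m) = m*(m + m**2) (I(m) = (m**2 + m)*m = (m + m**2)*m = m*(m + m**2))
V = 4 (V = (-2)**2 = 4)
u(z) = 4
(82 + I(-11))*u(12) = (82 + (-11)**2*(1 - 11))*4 = (82 + 121*(-10))*4 = (82 - 1210)*4 = -1128*4 = -4512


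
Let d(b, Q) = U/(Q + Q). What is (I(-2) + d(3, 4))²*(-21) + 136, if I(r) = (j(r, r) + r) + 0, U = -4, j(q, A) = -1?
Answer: -485/4 ≈ -121.25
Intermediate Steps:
I(r) = -1 + r (I(r) = (-1 + r) + 0 = -1 + r)
d(b, Q) = -2/Q (d(b, Q) = -4/(Q + Q) = -4/(2*Q) = (1/(2*Q))*(-4) = -2/Q)
(I(-2) + d(3, 4))²*(-21) + 136 = ((-1 - 2) - 2/4)²*(-21) + 136 = (-3 - 2*¼)²*(-21) + 136 = (-3 - ½)²*(-21) + 136 = (-7/2)²*(-21) + 136 = (49/4)*(-21) + 136 = -1029/4 + 136 = -485/4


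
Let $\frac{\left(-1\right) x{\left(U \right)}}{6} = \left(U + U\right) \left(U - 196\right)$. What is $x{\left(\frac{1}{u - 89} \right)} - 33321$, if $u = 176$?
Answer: $- \frac{84000679}{2523} \approx -33294.0$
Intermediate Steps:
$x{\left(U \right)} = - 12 U \left(-196 + U\right)$ ($x{\left(U \right)} = - 6 \left(U + U\right) \left(U - 196\right) = - 6 \cdot 2 U \left(-196 + U\right) = - 12 U \left(-196 + U\right)$)
$x{\left(\frac{1}{u - 89} \right)} - 33321 = \frac{12 \left(196 - \frac{1}{176 - 89}\right)}{176 - 89} - 33321 = \frac{12 \left(196 - \frac{1}{87}\right)}{87} - 33321 = 12 \cdot \frac{1}{87} \left(196 - \frac{1}{87}\right) - 33321 = 12 \cdot \frac{1}{87} \cdot \frac{17051}{87} - 33321 = \frac{68204}{2523} - 33321 = - \frac{84000679}{2523}$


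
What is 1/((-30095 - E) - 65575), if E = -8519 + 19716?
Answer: -1/106867 ≈ -9.3574e-6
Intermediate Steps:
E = 11197
1/((-30095 - E) - 65575) = 1/((-30095 - 1*11197) - 65575) = 1/((-30095 - 11197) - 65575) = 1/(-41292 - 65575) = 1/(-106867) = -1/106867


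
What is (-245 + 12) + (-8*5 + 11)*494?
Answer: -14559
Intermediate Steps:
(-245 + 12) + (-8*5 + 11)*494 = -233 + (-40 + 11)*494 = -233 - 29*494 = -233 - 14326 = -14559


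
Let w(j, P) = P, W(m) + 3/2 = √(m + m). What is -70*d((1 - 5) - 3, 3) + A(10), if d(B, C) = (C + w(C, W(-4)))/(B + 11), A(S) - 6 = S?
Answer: -41/4 - 35*I*√2 ≈ -10.25 - 49.497*I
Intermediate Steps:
W(m) = -3/2 + √2*√m (W(m) = -3/2 + √(m + m) = -3/2 + √(2*m) = -3/2 + √2*√m)
A(S) = 6 + S
d(B, C) = (-3/2 + C + 2*I*√2)/(11 + B) (d(B, C) = (C + (-3/2 + √2*√(-4)))/(B + 11) = (C + (-3/2 + √2*(2*I)))/(11 + B) = (C + (-3/2 + 2*I*√2))/(11 + B) = (-3/2 + C + 2*I*√2)/(11 + B))
-70*d((1 - 5) - 3, 3) + A(10) = -70*(-3/2 + 3 + 2*I*√2)/(11 + ((1 - 5) - 3)) + (6 + 10) = -70*(3/2 + 2*I*√2)/(11 + (-4 - 3)) + 16 = -70*(3/2 + 2*I*√2)/(11 - 7) + 16 = -70*(3/2 + 2*I*√2)/4 + 16 = -35*(3/2 + 2*I*√2)/2 + 16 = -70*(3/8 + I*√2/2) + 16 = (-105/4 - 35*I*√2) + 16 = -41/4 - 35*I*√2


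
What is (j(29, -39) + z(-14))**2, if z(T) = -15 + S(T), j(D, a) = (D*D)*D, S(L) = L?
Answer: 593409600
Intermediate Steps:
j(D, a) = D**3 (j(D, a) = D**2*D = D**3)
z(T) = -15 + T
(j(29, -39) + z(-14))**2 = (29**3 + (-15 - 14))**2 = (24389 - 29)**2 = 24360**2 = 593409600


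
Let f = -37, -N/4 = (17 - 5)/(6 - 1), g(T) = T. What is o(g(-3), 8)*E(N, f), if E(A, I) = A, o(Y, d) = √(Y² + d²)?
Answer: -48*√73/5 ≈ -82.022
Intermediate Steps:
N = -48/5 (N = -4*(17 - 5)/(6 - 1) = -48/5 ≈ -9.6000)
o(g(-3), 8)*E(N, f) = √((-3)² + 8²)*(-48/5) = √(9 + 64)*(-48/5) = √73*(-48/5) = -48*√73/5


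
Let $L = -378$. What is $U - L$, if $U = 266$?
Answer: $644$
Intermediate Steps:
$U - L = 266 - -378 = 266 + 378 = 644$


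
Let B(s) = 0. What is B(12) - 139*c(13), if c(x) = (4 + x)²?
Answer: -40171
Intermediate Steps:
B(12) - 139*c(13) = 0 - 139*(4 + 13)² = 0 - 139*17² = 0 - 139*289 = 0 - 40171 = -40171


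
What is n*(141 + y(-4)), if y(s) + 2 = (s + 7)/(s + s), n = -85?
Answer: -94265/8 ≈ -11783.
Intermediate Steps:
y(s) = -2 + (7 + s)/(2*s) (y(s) = -2 + (s + 7)/(s + s) = -2 + (7 + s)/((2*s)) = -2 + (7 + s)*(1/(2*s)) = -2 + (7 + s)/(2*s))
n*(141 + y(-4)) = -85*(141 + (½)*(7 - 3*(-4))/(-4)) = -85*(141 + (½)*(-¼)*(7 + 12)) = -85*(141 + (½)*(-¼)*19) = -85*(141 - 19/8) = -85*1109/8 = -94265/8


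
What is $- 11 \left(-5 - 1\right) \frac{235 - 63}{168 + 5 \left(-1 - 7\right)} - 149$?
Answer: $- \frac{965}{16} \approx -60.313$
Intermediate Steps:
$- 11 \left(-5 - 1\right) \frac{235 - 63}{168 + 5 \left(-1 - 7\right)} - 149 = \left(-11\right) \left(-6\right) \frac{172}{168 + 5 \left(-8\right)} - 149 = 66 \frac{172}{168 - 40} - 149 = 66 \cdot \frac{172}{128} - 149 = 66 \cdot 172 \cdot \frac{1}{128} - 149 = 66 \cdot \frac{43}{32} - 149 = \frac{1419}{16} - 149 = - \frac{965}{16}$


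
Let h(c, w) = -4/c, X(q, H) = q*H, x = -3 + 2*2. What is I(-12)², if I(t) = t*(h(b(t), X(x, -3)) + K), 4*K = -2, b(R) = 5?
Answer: 6084/25 ≈ 243.36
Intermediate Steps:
x = 1 (x = -3 + 4 = 1)
X(q, H) = H*q
K = -½ (K = (¼)*(-2) = -½ ≈ -0.50000)
I(t) = -13*t/10 (I(t) = t*(-4/5 - ½) = t*(-4*⅕ - ½) = t*(-⅘ - ½) = t*(-13/10) = -13*t/10)
I(-12)² = (-13/10*(-12))² = (78/5)² = 6084/25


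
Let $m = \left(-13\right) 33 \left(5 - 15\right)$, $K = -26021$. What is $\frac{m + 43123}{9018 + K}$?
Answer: $- \frac{47413}{17003} \approx -2.7885$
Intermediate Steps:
$m = 4290$ ($m = - 429 \left(5 - 15\right) = \left(-429\right) \left(-10\right) = 4290$)
$\frac{m + 43123}{9018 + K} = \frac{4290 + 43123}{9018 - 26021} = \frac{47413}{-17003} = 47413 \left(- \frac{1}{17003}\right) = - \frac{47413}{17003}$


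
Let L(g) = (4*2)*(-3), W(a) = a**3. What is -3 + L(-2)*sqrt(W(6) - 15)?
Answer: -3 - 24*sqrt(201) ≈ -343.26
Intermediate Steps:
L(g) = -24 (L(g) = 8*(-3) = -24)
-3 + L(-2)*sqrt(W(6) - 15) = -3 - 24*sqrt(6**3 - 15) = -3 - 24*sqrt(216 - 15) = -3 - 24*sqrt(201)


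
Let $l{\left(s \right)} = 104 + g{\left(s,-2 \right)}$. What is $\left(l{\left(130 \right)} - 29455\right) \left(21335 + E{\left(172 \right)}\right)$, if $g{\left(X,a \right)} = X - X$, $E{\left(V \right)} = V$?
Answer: $-631251957$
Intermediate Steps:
$g{\left(X,a \right)} = 0$
$l{\left(s \right)} = 104$ ($l{\left(s \right)} = 104 + 0 = 104$)
$\left(l{\left(130 \right)} - 29455\right) \left(21335 + E{\left(172 \right)}\right) = \left(104 - 29455\right) \left(21335 + 172\right) = \left(-29351\right) 21507 = -631251957$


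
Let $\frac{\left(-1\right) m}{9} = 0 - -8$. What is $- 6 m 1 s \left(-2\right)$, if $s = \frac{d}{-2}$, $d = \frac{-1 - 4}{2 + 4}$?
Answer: $-360$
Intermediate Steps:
$m = -72$ ($m = - 9 \left(0 - -8\right) = - 9 \left(0 + 8\right) = \left(-9\right) 8 = -72$)
$d = - \frac{5}{6} \approx -0.83333$
$s = \frac{5}{12}$ ($s = - \frac{5}{6 \left(-2\right)} = \left(- \frac{5}{6}\right) \left(- \frac{1}{2}\right) = \frac{5}{12} \approx 0.41667$)
$- 6 m 1 s \left(-2\right) = \left(-6\right) \left(-72\right) 1 \cdot \frac{5}{12} \left(-2\right) = 432 \cdot \frac{5}{12} \left(-2\right) = 432 \left(- \frac{5}{6}\right) = -360$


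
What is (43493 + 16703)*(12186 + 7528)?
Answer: 1186703944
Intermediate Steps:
(43493 + 16703)*(12186 + 7528) = 60196*19714 = 1186703944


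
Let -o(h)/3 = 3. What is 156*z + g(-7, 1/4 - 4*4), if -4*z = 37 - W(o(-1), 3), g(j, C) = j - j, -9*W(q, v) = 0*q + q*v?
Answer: -1326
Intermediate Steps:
o(h) = -9 (o(h) = -3*3 = -9)
W(q, v) = -q*v/9 (W(q, v) = -(0*q + q*v)/9 = -(0 + q*v)/9 = -q*v/9)
g(j, C) = 0
z = -17/2 (z = -(37 - (-1)*(-9)*3/9)/4 = -(37 - 1*3)/4 = -(37 - 3)/4 = -¼*34 = -17/2 ≈ -8.5000)
156*z + g(-7, 1/4 - 4*4) = 156*(-17/2) + 0 = -1326 + 0 = -1326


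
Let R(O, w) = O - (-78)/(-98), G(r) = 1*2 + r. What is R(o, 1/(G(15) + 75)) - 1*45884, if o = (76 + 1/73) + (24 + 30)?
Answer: -163664856/3577 ≈ -45755.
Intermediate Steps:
G(r) = 2 + r
o = 9491/73 (o = (76 + 1/73) + 54 = 5549/73 + 54 = 9491/73 ≈ 130.01)
R(O, w) = -39/49 + O (R(O, w) = O - (-78)*(-1)/98 = O - 1*39/49 = O - 39/49 = -39/49 + O)
R(o, 1/(G(15) + 75)) - 1*45884 = (-39/49 + 9491/73) - 1*45884 = 462212/3577 - 45884 = -163664856/3577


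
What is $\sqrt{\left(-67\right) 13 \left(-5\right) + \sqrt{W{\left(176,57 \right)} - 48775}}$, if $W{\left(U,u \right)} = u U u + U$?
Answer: $\sqrt{4355 + 5 \sqrt{20929}} \approx 71.262$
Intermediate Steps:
$W{\left(U,u \right)} = U + U u^{2}$ ($W{\left(U,u \right)} = U u u + U = U u^{2} + U = U + U u^{2}$)
$\sqrt{\left(-67\right) 13 \left(-5\right) + \sqrt{W{\left(176,57 \right)} - 48775}} = \sqrt{\left(-67\right) 13 \left(-5\right) + \sqrt{176 \left(1 + 57^{2}\right) - 48775}} = \sqrt{\left(-871\right) \left(-5\right) + \sqrt{176 \left(1 + 3249\right) - 48775}} = \sqrt{4355 + \sqrt{176 \cdot 3250 - 48775}} = \sqrt{4355 + \sqrt{572000 - 48775}} = \sqrt{4355 + \sqrt{523225}} = \sqrt{4355 + 5 \sqrt{20929}}$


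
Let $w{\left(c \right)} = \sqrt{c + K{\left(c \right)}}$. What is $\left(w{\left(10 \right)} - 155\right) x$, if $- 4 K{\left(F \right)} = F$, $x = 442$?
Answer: $-68510 + 221 \sqrt{30} \approx -67300.0$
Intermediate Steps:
$K{\left(F \right)} = - \frac{F}{4}$
$w{\left(c \right)} = \frac{\sqrt{3} \sqrt{c}}{2}$ ($w{\left(c \right)} = \sqrt{c - \frac{c}{4}} = \sqrt{\frac{3 c}{4}} = \frac{\sqrt{3} \sqrt{c}}{2}$)
$\left(w{\left(10 \right)} - 155\right) x = \left(\frac{\sqrt{3} \sqrt{10}}{2} - 155\right) 442 = \left(\frac{\sqrt{30}}{2} - 155\right) 442 = \left(-155 + \frac{\sqrt{30}}{2}\right) 442 = -68510 + 221 \sqrt{30}$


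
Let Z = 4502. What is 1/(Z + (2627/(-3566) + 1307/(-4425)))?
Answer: 15779550/71023248863 ≈ 0.00022217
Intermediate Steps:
1/(Z + (2627/(-3566) + 1307/(-4425))) = 1/(4502 + (2627/(-3566) + 1307/(-4425))) = 1/(4502 + (2627*(-1/3566) + 1307*(-1/4425))) = 1/(4502 + (-2627/3566 - 1307/4425)) = 1/(4502 - 16285237/15779550) = 1/(71023248863/15779550) = 15779550/71023248863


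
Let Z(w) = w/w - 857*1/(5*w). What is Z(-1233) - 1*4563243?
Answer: -28132386073/6165 ≈ -4.5632e+6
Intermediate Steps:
Z(w) = 1 - 857/(5*w)
Z(-1233) - 1*4563243 = (-857/5 - 1233)/(-1233) - 1*4563243 = -1/1233*(-7022/5) - 4563243 = 7022/6165 - 4563243 = -28132386073/6165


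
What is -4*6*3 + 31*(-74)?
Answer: -2366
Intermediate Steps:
-4*6*3 + 31*(-74) = -24*3 - 2294 = -72 - 2294 = -2366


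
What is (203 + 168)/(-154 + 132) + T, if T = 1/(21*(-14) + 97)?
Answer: -73109/4334 ≈ -16.869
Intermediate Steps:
T = -1/197 (T = 1/(-294 + 97) = 1/(-197) = -1/197 ≈ -0.0050761)
(203 + 168)/(-154 + 132) + T = (203 + 168)/(-154 + 132) - 1/197 = 371/(-22) - 1/197 = 371*(-1/22) - 1/197 = -371/22 - 1/197 = -73109/4334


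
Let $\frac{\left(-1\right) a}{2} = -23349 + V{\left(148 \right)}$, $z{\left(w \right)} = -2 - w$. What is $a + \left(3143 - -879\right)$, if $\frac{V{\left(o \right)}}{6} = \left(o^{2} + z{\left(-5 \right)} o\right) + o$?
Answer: $-219232$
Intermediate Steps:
$V{\left(o \right)} = 6 o^{2} + 24 o$ ($V{\left(o \right)} = 6 \left(\left(o^{2} + \left(-2 - -5\right) o\right) + o\right) = 6 \left(\left(o^{2} + \left(-2 + 5\right) o\right) + o\right) = 6 \left(\left(o^{2} + 3 o\right) + o\right) = 6 \left(o^{2} + 4 o\right) = 6 o^{2} + 24 o$)
$a = -223254$ ($a = - 2 \left(-23349 + 6 \cdot 148 \left(4 + 148\right)\right) = - 2 \left(-23349 + 6 \cdot 148 \cdot 152\right) = - 2 \left(-23349 + 134976\right) = \left(-2\right) 111627 = -223254$)
$a + \left(3143 - -879\right) = -223254 + \left(3143 - -879\right) = -223254 + \left(3143 + 879\right) = -223254 + 4022 = -219232$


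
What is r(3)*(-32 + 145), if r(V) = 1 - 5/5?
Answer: 0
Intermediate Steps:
r(V) = 0 (r(V) = 1 - 5*⅕ = 1 - 1 = 0)
r(3)*(-32 + 145) = 0*(-32 + 145) = 0*113 = 0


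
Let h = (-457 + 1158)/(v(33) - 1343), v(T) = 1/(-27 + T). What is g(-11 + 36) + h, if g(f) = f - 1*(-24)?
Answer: 390587/8057 ≈ 48.478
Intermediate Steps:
g(f) = 24 + f (g(f) = f + 24 = 24 + f)
h = -4206/8057 (h = (-457 + 1158)/(1/(-27 + 33) - 1343) = 701/(1/6 - 1343) = 701/(⅙ - 1343) = 701/(-8057/6) = 701*(-6/8057) = -4206/8057 ≈ -0.52203)
g(-11 + 36) + h = (24 + (-11 + 36)) - 4206/8057 = (24 + 25) - 4206/8057 = 49 - 4206/8057 = 390587/8057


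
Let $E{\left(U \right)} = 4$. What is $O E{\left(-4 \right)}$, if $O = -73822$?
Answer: $-295288$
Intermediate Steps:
$O E{\left(-4 \right)} = \left(-73822\right) 4 = -295288$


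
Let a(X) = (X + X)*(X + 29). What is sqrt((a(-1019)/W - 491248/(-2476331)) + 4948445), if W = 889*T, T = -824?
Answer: sqrt(1017709608418333931662158875278)/453500401354 ≈ 2224.5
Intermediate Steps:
a(X) = 2*X*(29 + X) (a(X) = (2*X)*(29 + X) = 2*X*(29 + X))
W = -732536 (W = 889*(-824) = -732536)
sqrt((a(-1019)/W - 491248/(-2476331)) + 4948445) = sqrt(((2*(-1019)*(29 - 1019))/(-732536) - 491248/(-2476331)) + 4948445) = sqrt(((2*(-1019)*(-990))*(-1/732536) - 491248*(-1/2476331)) + 4948445) = sqrt((2017620*(-1/732536) + 491248/2476331) + 4948445) = sqrt((-504405/183134 + 491248/2476331) + 4948445) = sqrt(-1159109526823/453500401354 + 4948445) = sqrt(2244120634468667707/453500401354) = sqrt(1017709608418333931662158875278)/453500401354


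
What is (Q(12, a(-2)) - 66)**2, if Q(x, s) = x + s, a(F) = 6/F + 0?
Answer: 3249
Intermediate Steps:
a(F) = 6/F
Q(x, s) = s + x
(Q(12, a(-2)) - 66)**2 = ((6/(-2) + 12) - 66)**2 = ((6*(-1/2) + 12) - 66)**2 = ((-3 + 12) - 66)**2 = (9 - 66)**2 = (-57)**2 = 3249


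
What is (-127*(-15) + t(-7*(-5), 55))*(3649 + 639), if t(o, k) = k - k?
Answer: 8168640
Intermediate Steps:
t(o, k) = 0
(-127*(-15) + t(-7*(-5), 55))*(3649 + 639) = (-127*(-15) + 0)*(3649 + 639) = (1905 + 0)*4288 = 1905*4288 = 8168640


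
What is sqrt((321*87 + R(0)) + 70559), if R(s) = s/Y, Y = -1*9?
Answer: sqrt(98486) ≈ 313.82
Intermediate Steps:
Y = -9
R(s) = -s/9 (R(s) = s/(-9) = s*(-1/9) = -s/9)
sqrt((321*87 + R(0)) + 70559) = sqrt((321*87 - 1/9*0) + 70559) = sqrt((27927 + 0) + 70559) = sqrt(27927 + 70559) = sqrt(98486)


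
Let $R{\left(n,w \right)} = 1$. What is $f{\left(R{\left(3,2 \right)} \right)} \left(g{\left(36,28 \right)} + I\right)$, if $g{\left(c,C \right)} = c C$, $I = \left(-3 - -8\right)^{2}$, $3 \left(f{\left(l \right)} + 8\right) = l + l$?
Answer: $- \frac{22726}{3} \approx -7575.3$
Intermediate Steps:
$f{\left(l \right)} = -8 + \frac{2 l}{3}$ ($f{\left(l \right)} = -8 + \frac{l + l}{3} = -8 + \frac{2 l}{3}$)
$I = 25$ ($I = \left(-3 + 8\right)^{2} = 5^{2} = 25$)
$g{\left(c,C \right)} = C c$
$f{\left(R{\left(3,2 \right)} \right)} \left(g{\left(36,28 \right)} + I\right) = \left(-8 + \frac{2}{3} \cdot 1\right) \left(28 \cdot 36 + 25\right) = \left(-8 + \frac{2}{3}\right) \left(1008 + 25\right) = \left(- \frac{22}{3}\right) 1033 = - \frac{22726}{3}$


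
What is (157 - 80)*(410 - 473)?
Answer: -4851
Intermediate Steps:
(157 - 80)*(410 - 473) = 77*(-63) = -4851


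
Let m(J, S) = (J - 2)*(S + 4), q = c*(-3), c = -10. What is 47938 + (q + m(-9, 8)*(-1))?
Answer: 48100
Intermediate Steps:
q = 30 (q = -10*(-3) = 30)
m(J, S) = (-2 + J)*(4 + S)
47938 + (q + m(-9, 8)*(-1)) = 47938 + (30 + (-8 - 2*8 + 4*(-9) - 9*8)*(-1)) = 47938 + (30 + (-8 - 16 - 36 - 72)*(-1)) = 47938 + (30 - 132*(-1)) = 47938 + (30 + 132) = 47938 + 162 = 48100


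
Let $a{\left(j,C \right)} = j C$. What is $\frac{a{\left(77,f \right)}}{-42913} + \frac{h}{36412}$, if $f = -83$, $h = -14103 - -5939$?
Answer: $- \frac{29408160}{390637039} \approx -0.075283$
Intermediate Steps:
$h = -8164$ ($h = -14103 + 5939 = -8164$)
$a{\left(j,C \right)} = C j$
$\frac{a{\left(77,f \right)}}{-42913} + \frac{h}{36412} = \frac{\left(-83\right) 77}{-42913} - \frac{8164}{36412} = \left(-6391\right) \left(- \frac{1}{42913}\right) - \frac{2041}{9103} = \frac{6391}{42913} - \frac{2041}{9103} = - \frac{29408160}{390637039}$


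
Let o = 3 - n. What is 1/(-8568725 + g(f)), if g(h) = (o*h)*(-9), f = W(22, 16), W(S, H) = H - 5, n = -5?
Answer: -1/8569517 ≈ -1.1669e-7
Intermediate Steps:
o = 8 (o = 3 - 1*(-5) = 3 + 5 = 8)
W(S, H) = -5 + H
f = 11 (f = -5 + 16 = 11)
g(h) = -72*h (g(h) = (8*h)*(-9) = -72*h)
1/(-8568725 + g(f)) = 1/(-8568725 - 72*11) = 1/(-8568725 - 792) = 1/(-8569517) = -1/8569517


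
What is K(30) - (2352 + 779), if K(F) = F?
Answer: -3101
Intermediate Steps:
K(30) - (2352 + 779) = 30 - (2352 + 779) = 30 - 1*3131 = 30 - 3131 = -3101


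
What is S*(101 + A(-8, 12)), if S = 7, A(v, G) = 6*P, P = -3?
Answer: 581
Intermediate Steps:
A(v, G) = -18 (A(v, G) = 6*(-3) = -18)
S*(101 + A(-8, 12)) = 7*(101 - 18) = 7*83 = 581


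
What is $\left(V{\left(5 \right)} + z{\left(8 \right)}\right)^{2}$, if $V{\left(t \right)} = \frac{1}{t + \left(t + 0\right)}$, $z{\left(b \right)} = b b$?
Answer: $\frac{410881}{100} \approx 4108.8$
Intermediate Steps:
$z{\left(b \right)} = b^{2}$
$V{\left(t \right)} = \frac{1}{2 t}$ ($V{\left(t \right)} = \frac{1}{t + t} = \frac{1}{2 t}$)
$\left(V{\left(5 \right)} + z{\left(8 \right)}\right)^{2} = \left(\frac{1}{2 \cdot 5} + 8^{2}\right)^{2} = \left(\frac{1}{2} \cdot \frac{1}{5} + 64\right)^{2} = \left(\frac{1}{10} + 64\right)^{2} = \left(\frac{641}{10}\right)^{2} = \frac{410881}{100}$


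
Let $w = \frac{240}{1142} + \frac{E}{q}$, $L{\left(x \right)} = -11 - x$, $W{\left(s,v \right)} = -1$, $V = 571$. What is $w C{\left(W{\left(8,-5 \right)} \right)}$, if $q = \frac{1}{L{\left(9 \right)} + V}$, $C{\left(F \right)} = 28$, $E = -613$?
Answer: $- \frac{5400151484}{571} \approx -9.4574 \cdot 10^{6}$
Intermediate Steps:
$q = \frac{1}{551}$ ($q = \frac{1}{\left(-11 - 9\right) + 571} = \frac{1}{-20 + 571} = \frac{1}{551} \approx 0.0018149$)
$w = - \frac{192862553}{571}$ ($w = \frac{240}{1142} - 613 \frac{1}{\frac{1}{551}} = 240 \cdot \frac{1}{1142} - 337763 = \frac{120}{571} - 337763 = - \frac{192862553}{571} \approx -3.3776 \cdot 10^{5}$)
$w C{\left(W{\left(8,-5 \right)} \right)} = \left(- \frac{192862553}{571}\right) 28 = - \frac{5400151484}{571}$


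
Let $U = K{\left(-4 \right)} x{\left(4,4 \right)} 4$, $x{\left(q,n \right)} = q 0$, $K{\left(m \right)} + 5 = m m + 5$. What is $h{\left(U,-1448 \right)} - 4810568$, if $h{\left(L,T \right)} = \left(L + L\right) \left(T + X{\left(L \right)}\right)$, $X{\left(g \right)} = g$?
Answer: $-4810568$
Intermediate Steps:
$K{\left(m \right)} = m^{2}$ ($K{\left(m \right)} = -5 + \left(m m + 5\right) = -5 + \left(m^{2} + 5\right) = -5 + \left(5 + m^{2}\right) = m^{2}$)
$x{\left(q,n \right)} = 0$
$U = 0$ ($U = \left(-4\right)^{2} \cdot 0 \cdot 4 = 16 \cdot 0 \cdot 4 = 0 \cdot 4 = 0$)
$h{\left(L,T \right)} = 2 L \left(L + T\right)$ ($h{\left(L,T \right)} = \left(L + L\right) \left(T + L\right) = 2 L \left(L + T\right)$)
$h{\left(U,-1448 \right)} - 4810568 = 2 \cdot 0 \left(0 - 1448\right) - 4810568 = 2 \cdot 0 \left(-1448\right) - 4810568 = 0 - 4810568 = -4810568$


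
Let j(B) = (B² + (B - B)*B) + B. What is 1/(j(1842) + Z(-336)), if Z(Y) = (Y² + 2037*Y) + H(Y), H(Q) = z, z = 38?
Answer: 1/2823308 ≈ 3.5419e-7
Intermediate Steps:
H(Q) = 38
Z(Y) = 38 + Y² + 2037*Y (Z(Y) = (Y² + 2037*Y) + 38 = 38 + Y² + 2037*Y)
j(B) = B + B² (j(B) = (B² + 0*B) + B = (B² + 0) + B = B² + B = B + B²)
1/(j(1842) + Z(-336)) = 1/(1842*(1 + 1842) + (38 + (-336)² + 2037*(-336))) = 1/(1842*1843 + (38 + 112896 - 684432)) = 1/(3394806 - 571498) = 1/2823308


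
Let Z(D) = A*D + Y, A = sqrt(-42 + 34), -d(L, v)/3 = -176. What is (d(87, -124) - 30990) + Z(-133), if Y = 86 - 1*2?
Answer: -30378 - 266*I*sqrt(2) ≈ -30378.0 - 376.18*I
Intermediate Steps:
d(L, v) = 528 (d(L, v) = -3*(-176) = 528)
Y = 84 (Y = 86 - 2 = 84)
A = 2*I*sqrt(2) (A = sqrt(-8) = 2*I*sqrt(2) ≈ 2.8284*I)
Z(D) = 84 + 2*I*D*sqrt(2) (Z(D) = (2*I*sqrt(2))*D + 84 = 2*I*D*sqrt(2) + 84 = 84 + 2*I*D*sqrt(2))
(d(87, -124) - 30990) + Z(-133) = (528 - 30990) + (84 + 2*I*(-133)*sqrt(2)) = -30462 + (84 - 266*I*sqrt(2)) = -30378 - 266*I*sqrt(2)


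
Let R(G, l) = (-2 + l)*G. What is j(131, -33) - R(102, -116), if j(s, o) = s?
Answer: 12167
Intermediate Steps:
R(G, l) = G*(-2 + l)
j(131, -33) - R(102, -116) = 131 - 102*(-2 - 116) = 131 - 102*(-118) = 131 - 1*(-12036) = 131 + 12036 = 12167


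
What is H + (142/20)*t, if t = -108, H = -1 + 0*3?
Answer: -3839/5 ≈ -767.80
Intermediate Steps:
H = -1 (H = -1 + 0 = -1)
H + (142/20)*t = -1 + (142/20)*(-108) = -1 + (142*(1/20))*(-108) = -1 + (71/10)*(-108) = -1 - 3834/5 = -3839/5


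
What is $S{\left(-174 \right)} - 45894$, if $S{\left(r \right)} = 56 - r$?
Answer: $-45664$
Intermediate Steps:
$S{\left(-174 \right)} - 45894 = \left(56 - -174\right) - 45894 = \left(56 + 174\right) - 45894 = 230 - 45894 = -45664$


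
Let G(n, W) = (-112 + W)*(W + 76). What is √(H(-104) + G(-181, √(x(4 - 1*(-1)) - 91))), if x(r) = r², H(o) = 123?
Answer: √(-8455 - 36*I*√66) ≈ 1.59 - 91.965*I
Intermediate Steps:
G(n, W) = (-112 + W)*(76 + W)
√(H(-104) + G(-181, √(x(4 - 1*(-1)) - 91))) = √(123 + (-8512 + (√((4 - 1*(-1))² - 91))² - 36*√((4 - 1*(-1))² - 91))) = √(123 + (-8512 + (√((4 + 1)² - 91))² - 36*√((4 + 1)² - 91))) = √(123 + (-8512 + (√(5² - 91))² - 36*√(5² - 91))) = √(123 + (-8512 + (√(25 - 91))² - 36*√(25 - 91))) = √(123 + (-8512 + (√(-66))² - 36*I*√66)) = √(123 + (-8512 + (I*√66)² - 36*I*√66)) = √(123 + (-8512 - 66 - 36*I*√66)) = √(123 + (-8578 - 36*I*√66)) = √(-8455 - 36*I*√66)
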